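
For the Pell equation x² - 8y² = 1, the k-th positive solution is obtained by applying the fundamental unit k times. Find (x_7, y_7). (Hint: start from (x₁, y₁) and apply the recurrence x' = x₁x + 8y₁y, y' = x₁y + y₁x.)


Step 1: Find the fundamental solution (x₁, y₁) of x² - 8y² = 1.
  Expand √8 as a continued fraction. a₀ = ⌊√8⌋ = 2; iterate m_{k+1} = d_k·a_k − m_k, d_{k+1} = (8 − m_{k+1}²)/d_k, a_{k+1} = ⌊(a₀ + m_{k+1})/d_{k+1}⌋ (starting m₀ = 0, d₀ = 1), with convergents p_k = a_k·p_{k-1} + p_{k-2}, q_k = a_k·q_{k-1} + q_{k-2} (p₋₁ = 1, q₋₁ = 0):
  k = 0: a₀ = 2; p₀/q₀ = 2/1; p₀² − 8·q₀² = 4 − 8 = -4.
  k = 1: m = 2, d = 4, a = ⌊(2 + 2)/4⌋ = 1; p/q = (1·2 + 1)/(1·1 + 0) = 3/1; p² − 8·q² = 9 − 8 = 1.
  The first convergent with p² − 8·q² = 1 gives the fundamental solution (x₁, y₁) = (3, 1).
Step 2: Apply the recurrence (x_{n+1}, y_{n+1}) = (x₁x_n + 8y₁y_n, x₁y_n + y₁x_n) repeatedly.
  From (x_1, y_1) = (3, 1): x_2 = 3·3 + 8·1·1 = 17; y_2 = 3·1 + 1·3 = 6.
  From (x_2, y_2) = (17, 6): x_3 = 3·17 + 8·1·6 = 99; y_3 = 3·6 + 1·17 = 35.
  From (x_3, y_3) = (99, 35): x_4 = 3·99 + 8·1·35 = 577; y_4 = 3·35 + 1·99 = 204.
  From (x_4, y_4) = (577, 204): x_5 = 3·577 + 8·1·204 = 3363; y_5 = 3·204 + 1·577 = 1189.
  From (x_5, y_5) = (3363, 1189): x_6 = 3·3363 + 8·1·1189 = 19601; y_6 = 3·1189 + 1·3363 = 6930.
  From (x_6, y_6) = (19601, 6930): x_7 = 3·19601 + 8·1·6930 = 114243; y_7 = 3·6930 + 1·19601 = 40391.
Step 3: Verify x_7² - 8·y_7² = 13051463049 - 13051463048 = 1 (should be 1). ✓

(x_1, y_1) = (3, 1); (x_7, y_7) = (114243, 40391).


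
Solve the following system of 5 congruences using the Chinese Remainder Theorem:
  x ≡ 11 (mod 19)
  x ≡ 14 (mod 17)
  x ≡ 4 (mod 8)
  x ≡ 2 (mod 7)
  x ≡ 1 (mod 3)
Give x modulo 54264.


Product of moduli M = 19 · 17 · 8 · 7 · 3 = 54264.
Merge one congruence at a time:
  Start: x ≡ 11 (mod 19).
  Combine with x ≡ 14 (mod 17); new modulus lcm = 323.
    Write x = 11 + 19·t and substitute into x ≡ 14 (mod 17): 19·t ≡ 14 − 11 = 3 (mod 17).
    Reduce coefficients mod 17: 2·t ≡ 3 (mod 17).
    The inverse of 2 mod 17 is 9 (since 2·9 = 18 = 1·17 + 1), so t ≡ 9·3 = 27 ≡ 10 (mod 17).
    Then x = 11 + 19·10 = 201, valid modulo lcm(19, 17) = 323: x ≡ 201 (mod 323).
  Combine with x ≡ 4 (mod 8); new modulus lcm = 2584.
    Write x = 201 + 323·t and substitute into x ≡ 4 (mod 8): 323·t ≡ 4 − 201 = -197 (mod 8).
    Reduce coefficients mod 8: 3·t ≡ 3 (mod 8).
    The inverse of 3 mod 8 is 3 (since 3·3 = 9 = 1·8 + 1), so t ≡ 3·3 = 9 ≡ 1 (mod 8).
    Then x = 201 + 323·1 = 524, valid modulo lcm(323, 8) = 2584: x ≡ 524 (mod 2584).
  Combine with x ≡ 2 (mod 7); new modulus lcm = 18088.
    Write x = 524 + 2584·t and substitute into x ≡ 2 (mod 7): 2584·t ≡ 2 − 524 = -522 (mod 7).
    Reduce coefficients mod 7: 1·t ≡ 3 (mod 7).
    So t ≡ 3 (mod 7).
    Then x = 524 + 2584·3 = 8276, valid modulo lcm(2584, 7) = 18088: x ≡ 8276 (mod 18088).
  Combine with x ≡ 1 (mod 3); new modulus lcm = 54264.
    Write x = 8276 + 18088·t and substitute into x ≡ 1 (mod 3): 18088·t ≡ 1 − 8276 = -8275 (mod 3).
    Reduce coefficients mod 3: 1·t ≡ 2 (mod 3).
    So t ≡ 2 (mod 3).
    Then x = 8276 + 18088·2 = 44452, valid modulo lcm(18088, 3) = 54264: x ≡ 44452 (mod 54264).
Verify against each original: 44452 mod 19 = 11, 44452 mod 17 = 14, 44452 mod 8 = 4, 44452 mod 7 = 2, 44452 mod 3 = 1.

x ≡ 44452 (mod 54264).


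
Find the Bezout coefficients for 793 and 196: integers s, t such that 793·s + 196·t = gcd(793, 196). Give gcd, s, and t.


Euclidean algorithm on (793, 196) — divide until remainder is 0:
  793 = 4 · 196 + 9
  196 = 21 · 9 + 7
  9 = 1 · 7 + 2
  7 = 3 · 2 + 1
  2 = 2 · 1 + 0
gcd(793, 196) = 1.
Track Bezout coefficients alongside the remainders: start with r₀ = 793 = a·1 + b·0 (s = 1, t = 0) and r₁ = 196 = a·0 + b·1 (s = 0, t = 1); each new remainder r_{k+1} = r_{k-1} − q_k·r_k inherits s_{k+1} = s_{k-1} − q_k·s_k, t_{k+1} = t_{k-1} − q_k·t_k, so r_k = a·s_k + b·t_k at every step:
  q = 4: r = 9, s = 1 − 4·0 = 1, t = 0 − 4·1 = -4  (check: 793·1 + 196·(-4) = 9)
  q = 21: r = 7, s = 0 − 21·1 = -21, t = 1 − 21·(-4) = 85  (check: 793·(-21) + 196·85 = 7)
  q = 1: r = 2, s = 1 − 1·(-21) = 22, t = -4 − 1·85 = -89  (check: 793·22 + 196·(-89) = 2)
  q = 3: r = 1, s = -21 − 3·22 = -87, t = 85 − 3·(-89) = 352  (check: 793·(-87) + 196·352 = 1)
The row with r = 1 (the gcd) gives the Bezout coefficients s = -87, t = 352.
Result: 793 · (-87) + 196 · (352) = 1.

gcd(793, 196) = 1; s = -87, t = 352 (check: 793·(-87) + 196·352 = 1).


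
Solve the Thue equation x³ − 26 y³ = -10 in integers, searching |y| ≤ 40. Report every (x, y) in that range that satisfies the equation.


The equation is x³ - 26y³ = -10. For fixed y, x³ = 26·y³ − 10, so a solution requires the RHS to be a perfect cube.
Strategy: iterate y from -40 to 40, compute RHS = 26·y³ − 10, and check whether it is a (positive or negative) perfect cube.
Check small values of y:
  y = 0: RHS = -10 is not a perfect cube.
  y = 1: RHS = 16 is not a perfect cube.
  y = -1: RHS = -36 is not a perfect cube.
  y = 2: RHS = 198 is not a perfect cube.
  y = -2: RHS = -218 is not a perfect cube.
  y = 3: RHS = 692 is not a perfect cube.
  y = -3: RHS = -712 is not a perfect cube.
Continuing the search up to |y| = 40 finds no solutions either.
No (x, y) in the scanned range satisfies the equation.

No integer solutions with |y| ≤ 40.


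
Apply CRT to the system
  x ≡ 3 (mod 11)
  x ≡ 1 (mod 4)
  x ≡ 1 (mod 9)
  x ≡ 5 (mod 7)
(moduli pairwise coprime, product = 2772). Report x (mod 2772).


Product of moduli M = 11 · 4 · 9 · 7 = 2772.
Merge one congruence at a time:
  Start: x ≡ 3 (mod 11).
  Combine with x ≡ 1 (mod 4); new modulus lcm = 44.
    Write x = 3 + 11·t and substitute into x ≡ 1 (mod 4): 11·t ≡ 1 − 3 = -2 (mod 4).
    Reduce coefficients mod 4: 3·t ≡ 2 (mod 4).
    The inverse of 3 mod 4 is 3 (since 3·3 = 9 = 2·4 + 1), so t ≡ 3·2 = 6 ≡ 2 (mod 4).
    Then x = 3 + 11·2 = 25, valid modulo lcm(11, 4) = 44: x ≡ 25 (mod 44).
  Combine with x ≡ 1 (mod 9); new modulus lcm = 396.
    Write x = 25 + 44·t and substitute into x ≡ 1 (mod 9): 44·t ≡ 1 − 25 = -24 (mod 9).
    Reduce coefficients mod 9: 8·t ≡ 3 (mod 9).
    The inverse of 8 mod 9 is 8 (since 8·8 = 64 = 7·9 + 1), so t ≡ 8·3 = 24 ≡ 6 (mod 9).
    Then x = 25 + 44·6 = 289, valid modulo lcm(44, 9) = 396: x ≡ 289 (mod 396).
  Combine with x ≡ 5 (mod 7); new modulus lcm = 2772.
    Write x = 289 + 396·t and substitute into x ≡ 5 (mod 7): 396·t ≡ 5 − 289 = -284 (mod 7).
    Reduce coefficients mod 7: 4·t ≡ 3 (mod 7).
    The inverse of 4 mod 7 is 2 (since 4·2 = 8 = 1·7 + 1), so t ≡ 2·3 = 6 ≡ 6 (mod 7).
    Then x = 289 + 396·6 = 2665, valid modulo lcm(396, 7) = 2772: x ≡ 2665 (mod 2772).
Verify against each original: 2665 mod 11 = 3, 2665 mod 4 = 1, 2665 mod 9 = 1, 2665 mod 7 = 5.

x ≡ 2665 (mod 2772).


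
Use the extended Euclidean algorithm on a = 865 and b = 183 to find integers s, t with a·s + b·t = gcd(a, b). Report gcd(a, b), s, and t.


Euclidean algorithm on (865, 183) — divide until remainder is 0:
  865 = 4 · 183 + 133
  183 = 1 · 133 + 50
  133 = 2 · 50 + 33
  50 = 1 · 33 + 17
  33 = 1 · 17 + 16
  17 = 1 · 16 + 1
  16 = 16 · 1 + 0
gcd(865, 183) = 1.
Track Bezout coefficients alongside the remainders: start with r₀ = 865 = a·1 + b·0 (s = 1, t = 0) and r₁ = 183 = a·0 + b·1 (s = 0, t = 1); each new remainder r_{k+1} = r_{k-1} − q_k·r_k inherits s_{k+1} = s_{k-1} − q_k·s_k, t_{k+1} = t_{k-1} − q_k·t_k, so r_k = a·s_k + b·t_k at every step:
  q = 4: r = 133, s = 1 − 4·0 = 1, t = 0 − 4·1 = -4  (check: 865·1 + 183·(-4) = 133)
  q = 1: r = 50, s = 0 − 1·1 = -1, t = 1 − 1·(-4) = 5  (check: 865·(-1) + 183·5 = 50)
  q = 2: r = 33, s = 1 − 2·(-1) = 3, t = -4 − 2·5 = -14  (check: 865·3 + 183·(-14) = 33)
  q = 1: r = 17, s = -1 − 1·3 = -4, t = 5 − 1·(-14) = 19  (check: 865·(-4) + 183·19 = 17)
  q = 1: r = 16, s = 3 − 1·(-4) = 7, t = -14 − 1·19 = -33  (check: 865·7 + 183·(-33) = 16)
  q = 1: r = 1, s = -4 − 1·7 = -11, t = 19 − 1·(-33) = 52  (check: 865·(-11) + 183·52 = 1)
The row with r = 1 (the gcd) gives the Bezout coefficients s = -11, t = 52.
Result: 865 · (-11) + 183 · (52) = 1.

gcd(865, 183) = 1; s = -11, t = 52 (check: 865·(-11) + 183·52 = 1).


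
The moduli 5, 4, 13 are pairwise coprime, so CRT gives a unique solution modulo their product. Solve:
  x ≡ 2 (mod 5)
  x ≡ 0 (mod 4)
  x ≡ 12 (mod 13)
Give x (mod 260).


Moduli 5, 4, 13 are pairwise coprime; by CRT there is a unique solution modulo M = 5 · 4 · 13 = 260.
Solve pairwise, accumulating the modulus:
  Start with x ≡ 2 (mod 5).
  Combine with x ≡ 0 (mod 4): since gcd(5, 4) = 1, we get a unique residue mod 20.
    Write x = 2 + 5·t and substitute into x ≡ 0 (mod 4): 5·t ≡ 0 − 2 = -2 (mod 4).
    Reduce coefficients mod 4: 1·t ≡ 2 (mod 4).
    So t ≡ 2 (mod 4).
    Then x = 2 + 5·2 = 12, valid modulo lcm(5, 4) = 20: x ≡ 12 (mod 20).
  Combine with x ≡ 12 (mod 13): since gcd(20, 13) = 1, we get a unique residue mod 260.
    Write x = 12 + 20·t and substitute into x ≡ 12 (mod 13): 20·t ≡ 12 − 12 = 0 (mod 13).
    Reduce coefficients mod 13: 7·t ≡ 0 (mod 13).
    The inverse of 7 mod 13 is 2 (since 7·2 = 14 = 1·13 + 1), so t ≡ 2·0 = 0 ≡ 0 (mod 13).
    Then x = 12 + 20·0 = 12, valid modulo lcm(20, 13) = 260: x ≡ 12 (mod 260).
Verify: 12 mod 5 = 2 ✓, 12 mod 4 = 0 ✓, 12 mod 13 = 12 ✓.

x ≡ 12 (mod 260).


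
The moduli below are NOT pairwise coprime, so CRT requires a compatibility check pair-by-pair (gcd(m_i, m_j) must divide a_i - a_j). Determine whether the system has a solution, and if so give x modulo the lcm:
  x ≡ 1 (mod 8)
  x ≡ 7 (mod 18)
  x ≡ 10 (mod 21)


Moduli 8, 18, 21 are not pairwise coprime, so CRT works modulo lcm(m_i) when all pairwise compatibility conditions hold.
Pairwise compatibility: gcd(m_i, m_j) must divide a_i - a_j for every pair.
Merge one congruence at a time:
  Start: x ≡ 1 (mod 8).
  Combine with x ≡ 7 (mod 18): gcd(8, 18) = 2; 7 - 1 = 6, which IS divisible by 2, so compatible.
    Write x = 1 + 8·t and substitute into x ≡ 7 (mod 18): 8·t ≡ 7 − 1 = 6 (mod 18).
    Divide the congruence (and modulus) by g = 2: 4·t ≡ 3 (mod 9).
    The inverse of 4 mod 9 is 7 (since 4·7 = 28 = 3·9 + 1), so t ≡ 7·3 = 21 ≡ 3 (mod 9).
    Then x = 1 + 8·3 = 25, valid modulo lcm(8, 18) = 72: x ≡ 25 (mod 72).
  Combine with x ≡ 10 (mod 21): gcd(72, 21) = 3; 10 - 25 = -15, which IS divisible by 3, so compatible.
    Write x = 25 + 72·t and substitute into x ≡ 10 (mod 21): 72·t ≡ 10 − 25 = -15 (mod 21).
    Divide the congruence (and modulus) by g = 3: 24·t ≡ -5 (mod 7).
    Reduce coefficients mod 7: 3·t ≡ 2 (mod 7).
    The inverse of 3 mod 7 is 5 (since 3·5 = 15 = 2·7 + 1), so t ≡ 5·2 = 10 ≡ 3 (mod 7).
    Then x = 25 + 72·3 = 241, valid modulo lcm(72, 21) = 504: x ≡ 241 (mod 504).
Verify: 241 mod 8 = 1, 241 mod 18 = 7, 241 mod 21 = 10.

x ≡ 241 (mod 504).


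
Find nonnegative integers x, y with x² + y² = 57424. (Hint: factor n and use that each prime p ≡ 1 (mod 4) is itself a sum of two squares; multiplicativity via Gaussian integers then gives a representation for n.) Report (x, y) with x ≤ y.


Step 1: Factor n = 57424 = 2^4 · 37 · 97.
Step 2: Check the mod-4 condition on each prime factor: 2 = 2 (special); 37 ≡ 1 (mod 4), exponent 1; 97 ≡ 1 (mod 4), exponent 1.
All primes ≡ 3 (mod 4) appear to even exponent (or don't appear), so by the two-squares theorem n IS expressible as a sum of two squares.
Step 3: Build a representation. Group n = k² · m with k = 4 and m = 37 · 97 = 3589 (a product of primes ≡ 1 (mod 4)); a representation of m scales to one of n via (k·x)² + (k·y)² = k²(x² + y²). Each prime p ≡ 1 (mod 4) is itself a sum of two squares; find a² by testing p − a² for a perfect square:
  37: 37 − 1² = 36 = 6² ⇒ 37 = 1² + 6².
  97: 97 − 1² = 96, 97 − 2² = 93, 97 − 3² = 88, 97 − 4² = 81 = 9² ⇒ 97 = 4² + 9².
  Combine using the Brahmagupta–Fibonacci identity (a² + b²)(c² + d²) = (ac − bd)² + (ad + bc)² = (ac + bd)² + (ad − bc)²:
  37 · 97 = 3589: from (1² + 6²)(4² + 9²), take (1·4 − 6·9, 1·9 + 6·4) = (4 − 54, 9 + 24) = (-50, 33); dropping signs (only squares matter) gives (50, 33); check 50² + 33² = 2500 + 1089 = 3589 ✓.
  Scale by k = 4: (4·50, 4·33) = (200, 132).
Step 4: Order so x ≤ y and verify: 132² + 200² = 17424 + 40000 = 57424 = n. ✓

n = 57424 = 132² + 200² (one valid representation with x ≤ y).


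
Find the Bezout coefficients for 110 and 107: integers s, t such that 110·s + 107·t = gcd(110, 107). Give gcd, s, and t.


Euclidean algorithm on (110, 107) — divide until remainder is 0:
  110 = 1 · 107 + 3
  107 = 35 · 3 + 2
  3 = 1 · 2 + 1
  2 = 2 · 1 + 0
gcd(110, 107) = 1.
Track Bezout coefficients alongside the remainders: start with r₀ = 110 = a·1 + b·0 (s = 1, t = 0) and r₁ = 107 = a·0 + b·1 (s = 0, t = 1); each new remainder r_{k+1} = r_{k-1} − q_k·r_k inherits s_{k+1} = s_{k-1} − q_k·s_k, t_{k+1} = t_{k-1} − q_k·t_k, so r_k = a·s_k + b·t_k at every step:
  q = 1: r = 3, s = 1 − 1·0 = 1, t = 0 − 1·1 = -1  (check: 110·1 + 107·(-1) = 3)
  q = 35: r = 2, s = 0 − 35·1 = -35, t = 1 − 35·(-1) = 36  (check: 110·(-35) + 107·36 = 2)
  q = 1: r = 1, s = 1 − 1·(-35) = 36, t = -1 − 1·36 = -37  (check: 110·36 + 107·(-37) = 1)
The row with r = 1 (the gcd) gives the Bezout coefficients s = 36, t = -37.
Result: 110 · (36) + 107 · (-37) = 1.

gcd(110, 107) = 1; s = 36, t = -37 (check: 110·36 + 107·(-37) = 1).


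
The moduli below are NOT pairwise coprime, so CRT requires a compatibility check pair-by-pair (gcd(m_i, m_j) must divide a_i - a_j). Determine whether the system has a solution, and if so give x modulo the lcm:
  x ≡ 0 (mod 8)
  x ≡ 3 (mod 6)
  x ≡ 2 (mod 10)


Moduli 8, 6, 10 are not pairwise coprime, so CRT works modulo lcm(m_i) when all pairwise compatibility conditions hold.
Pairwise compatibility: gcd(m_i, m_j) must divide a_i - a_j for every pair.
Merge one congruence at a time:
  Start: x ≡ 0 (mod 8).
  Combine with x ≡ 3 (mod 6): gcd(8, 6) = 2, and 3 - 0 = 3 is NOT divisible by 2.
    ⇒ system is inconsistent (no integer solution).

No solution (the system is inconsistent).


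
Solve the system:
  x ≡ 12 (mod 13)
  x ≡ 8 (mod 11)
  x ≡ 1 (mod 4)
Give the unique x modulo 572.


Moduli 13, 11, 4 are pairwise coprime; by CRT there is a unique solution modulo M = 13 · 11 · 4 = 572.
Solve pairwise, accumulating the modulus:
  Start with x ≡ 12 (mod 13).
  Combine with x ≡ 8 (mod 11): since gcd(13, 11) = 1, we get a unique residue mod 143.
    Write x = 12 + 13·t and substitute into x ≡ 8 (mod 11): 13·t ≡ 8 − 12 = -4 (mod 11).
    Reduce coefficients mod 11: 2·t ≡ 7 (mod 11).
    The inverse of 2 mod 11 is 6 (since 2·6 = 12 = 1·11 + 1), so t ≡ 6·7 = 42 ≡ 9 (mod 11).
    Then x = 12 + 13·9 = 129, valid modulo lcm(13, 11) = 143: x ≡ 129 (mod 143).
  Combine with x ≡ 1 (mod 4): since gcd(143, 4) = 1, we get a unique residue mod 572.
    Write x = 129 + 143·t and substitute into x ≡ 1 (mod 4): 143·t ≡ 1 − 129 = -128 (mod 4).
    Reduce coefficients mod 4: 3·t ≡ 0 (mod 4).
    The inverse of 3 mod 4 is 3 (since 3·3 = 9 = 2·4 + 1), so t ≡ 3·0 = 0 ≡ 0 (mod 4).
    Then x = 129 + 143·0 = 129, valid modulo lcm(143, 4) = 572: x ≡ 129 (mod 572).
Verify: 129 mod 13 = 12 ✓, 129 mod 11 = 8 ✓, 129 mod 4 = 1 ✓.

x ≡ 129 (mod 572).


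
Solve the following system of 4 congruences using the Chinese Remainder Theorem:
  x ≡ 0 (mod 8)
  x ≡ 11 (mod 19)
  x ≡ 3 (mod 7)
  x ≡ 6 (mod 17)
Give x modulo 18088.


Product of moduli M = 8 · 19 · 7 · 17 = 18088.
Merge one congruence at a time:
  Start: x ≡ 0 (mod 8).
  Combine with x ≡ 11 (mod 19); new modulus lcm = 152.
    Write x = 0 + 8·t and substitute into x ≡ 11 (mod 19): 8·t ≡ 11 − 0 = 11 (mod 19).
    The inverse of 8 mod 19 is 12 (since 8·12 = 96 = 5·19 + 1), so t ≡ 12·11 = 132 ≡ 18 (mod 19).
    Then x = 0 + 8·18 = 144, valid modulo lcm(8, 19) = 152: x ≡ 144 (mod 152).
  Combine with x ≡ 3 (mod 7); new modulus lcm = 1064.
    Write x = 144 + 152·t and substitute into x ≡ 3 (mod 7): 152·t ≡ 3 − 144 = -141 (mod 7).
    Reduce coefficients mod 7: 5·t ≡ 6 (mod 7).
    The inverse of 5 mod 7 is 3 (since 5·3 = 15 = 2·7 + 1), so t ≡ 3·6 = 18 ≡ 4 (mod 7).
    Then x = 144 + 152·4 = 752, valid modulo lcm(152, 7) = 1064: x ≡ 752 (mod 1064).
  Combine with x ≡ 6 (mod 17); new modulus lcm = 18088.
    Write x = 752 + 1064·t and substitute into x ≡ 6 (mod 17): 1064·t ≡ 6 − 752 = -746 (mod 17).
    Reduce coefficients mod 17: 10·t ≡ 2 (mod 17).
    The inverse of 10 mod 17 is 12 (since 10·12 = 120 = 7·17 + 1), so t ≡ 12·2 = 24 ≡ 7 (mod 17).
    Then x = 752 + 1064·7 = 8200, valid modulo lcm(1064, 17) = 18088: x ≡ 8200 (mod 18088).
Verify against each original: 8200 mod 8 = 0, 8200 mod 19 = 11, 8200 mod 7 = 3, 8200 mod 17 = 6.

x ≡ 8200 (mod 18088).


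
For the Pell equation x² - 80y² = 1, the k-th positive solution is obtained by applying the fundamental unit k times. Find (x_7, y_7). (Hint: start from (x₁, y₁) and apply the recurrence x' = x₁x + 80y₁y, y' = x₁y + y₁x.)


Step 1: Find the fundamental solution (x₁, y₁) of x² - 80y² = 1.
  Expand √80 as a continued fraction. a₀ = ⌊√80⌋ = 8; iterate m_{k+1} = d_k·a_k − m_k, d_{k+1} = (80 − m_{k+1}²)/d_k, a_{k+1} = ⌊(a₀ + m_{k+1})/d_{k+1}⌋ (starting m₀ = 0, d₀ = 1), with convergents p_k = a_k·p_{k-1} + p_{k-2}, q_k = a_k·q_{k-1} + q_{k-2} (p₋₁ = 1, q₋₁ = 0):
  k = 0: a₀ = 8; p₀/q₀ = 8/1; p₀² − 80·q₀² = 64 − 80 = -16.
  k = 1: m = 8, d = 16, a = ⌊(8 + 8)/16⌋ = 1; p/q = (1·8 + 1)/(1·1 + 0) = 9/1; p² − 80·q² = 81 − 80 = 1.
  The first convergent with p² − 80·q² = 1 gives the fundamental solution (x₁, y₁) = (9, 1).
Step 2: Apply the recurrence (x_{n+1}, y_{n+1}) = (x₁x_n + 80y₁y_n, x₁y_n + y₁x_n) repeatedly.
  From (x_1, y_1) = (9, 1): x_2 = 9·9 + 80·1·1 = 161; y_2 = 9·1 + 1·9 = 18.
  From (x_2, y_2) = (161, 18): x_3 = 9·161 + 80·1·18 = 2889; y_3 = 9·18 + 1·161 = 323.
  From (x_3, y_3) = (2889, 323): x_4 = 9·2889 + 80·1·323 = 51841; y_4 = 9·323 + 1·2889 = 5796.
  From (x_4, y_4) = (51841, 5796): x_5 = 9·51841 + 80·1·5796 = 930249; y_5 = 9·5796 + 1·51841 = 104005.
  From (x_5, y_5) = (930249, 104005): x_6 = 9·930249 + 80·1·104005 = 16692641; y_6 = 9·104005 + 1·930249 = 1866294.
  From (x_6, y_6) = (16692641, 1866294): x_7 = 9·16692641 + 80·1·1866294 = 299537289; y_7 = 9·1866294 + 1·16692641 = 33489287.
Step 3: Verify x_7² - 80·y_7² = 89722587501469521 - 89722587501469520 = 1 (should be 1). ✓

(x_1, y_1) = (9, 1); (x_7, y_7) = (299537289, 33489287).


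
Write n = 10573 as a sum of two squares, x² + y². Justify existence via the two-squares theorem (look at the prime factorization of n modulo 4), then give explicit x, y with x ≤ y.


Step 1: Factor n = 10573 = 97 · 109.
Step 2: Check the mod-4 condition on each prime factor: 97 ≡ 1 (mod 4), exponent 1; 109 ≡ 1 (mod 4), exponent 1.
All primes ≡ 3 (mod 4) appear to even exponent (or don't appear), so by the two-squares theorem n IS expressible as a sum of two squares.
Step 3: Build a representation. Here n = 97 · 109 is a product of primes ≡ 1 (mod 4). Each prime p ≡ 1 (mod 4) is itself a sum of two squares; find a² by testing p − a² for a perfect square:
  97: 97 − 1² = 96, 97 − 2² = 93, 97 − 3² = 88, 97 − 4² = 81 = 9² ⇒ 97 = 4² + 9².
  109: 109 − 1² = 108, 109 − 2² = 105, 109 − 3² = 100 = 10² ⇒ 109 = 3² + 10².
  Combine using the Brahmagupta–Fibonacci identity (a² + b²)(c² + d²) = (ac − bd)² + (ad + bc)² = (ac + bd)² + (ad − bc)²:
  97 · 109 = 10573: from (4² + 9²)(3² + 10²), take (4·3 − 9·10, 4·10 + 9·3) = (12 − 90, 40 + 27) = (-78, 67); dropping signs (only squares matter) gives (78, 67); check 78² + 67² = 6084 + 4489 = 10573 ✓.
Step 4: Order so x ≤ y and verify: 67² + 78² = 4489 + 6084 = 10573 = n. ✓

n = 10573 = 67² + 78² (one valid representation with x ≤ y).


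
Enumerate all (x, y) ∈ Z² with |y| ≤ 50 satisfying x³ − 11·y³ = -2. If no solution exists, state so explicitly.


The equation is x³ - 11y³ = -2. For fixed y, x³ = 11·y³ − 2, so a solution requires the RHS to be a perfect cube.
Strategy: iterate y from -50 to 50, compute RHS = 11·y³ − 2, and check whether it is a (positive or negative) perfect cube.
Check small values of y:
  y = 0: RHS = -2 is not a perfect cube.
  y = 1: RHS = 9 is not a perfect cube.
  y = -1: RHS = -13 is not a perfect cube.
  y = 2: RHS = 86 is not a perfect cube.
  y = -2: RHS = -90 is not a perfect cube.
  y = 3: RHS = 295 is not a perfect cube.
  y = -3: RHS = -299 is not a perfect cube.
Continuing the search up to |y| = 50 finds no solutions either.
No (x, y) in the scanned range satisfies the equation.

No integer solutions with |y| ≤ 50.


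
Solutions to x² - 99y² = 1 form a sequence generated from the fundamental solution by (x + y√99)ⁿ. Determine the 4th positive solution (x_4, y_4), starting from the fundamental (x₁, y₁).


Step 1: Find the fundamental solution (x₁, y₁) of x² - 99y² = 1.
  Expand √99 as a continued fraction. a₀ = ⌊√99⌋ = 9; iterate m_{k+1} = d_k·a_k − m_k, d_{k+1} = (99 − m_{k+1}²)/d_k, a_{k+1} = ⌊(a₀ + m_{k+1})/d_{k+1}⌋ (starting m₀ = 0, d₀ = 1), with convergents p_k = a_k·p_{k-1} + p_{k-2}, q_k = a_k·q_{k-1} + q_{k-2} (p₋₁ = 1, q₋₁ = 0):
  k = 0: a₀ = 9; p₀/q₀ = 9/1; p₀² − 99·q₀² = 81 − 99 = -18.
  k = 1: m = 9, d = 18, a = ⌊(9 + 9)/18⌋ = 1; p/q = (1·9 + 1)/(1·1 + 0) = 10/1; p² − 99·q² = 100 − 99 = 1.
  The first convergent with p² − 99·q² = 1 gives the fundamental solution (x₁, y₁) = (10, 1).
Step 2: Apply the recurrence (x_{n+1}, y_{n+1}) = (x₁x_n + 99y₁y_n, x₁y_n + y₁x_n) repeatedly.
  From (x_1, y_1) = (10, 1): x_2 = 10·10 + 99·1·1 = 199; y_2 = 10·1 + 1·10 = 20.
  From (x_2, y_2) = (199, 20): x_3 = 10·199 + 99·1·20 = 3970; y_3 = 10·20 + 1·199 = 399.
  From (x_3, y_3) = (3970, 399): x_4 = 10·3970 + 99·1·399 = 79201; y_4 = 10·399 + 1·3970 = 7960.
Step 3: Verify x_4² - 99·y_4² = 6272798401 - 6272798400 = 1 (should be 1). ✓

(x_1, y_1) = (10, 1); (x_4, y_4) = (79201, 7960).


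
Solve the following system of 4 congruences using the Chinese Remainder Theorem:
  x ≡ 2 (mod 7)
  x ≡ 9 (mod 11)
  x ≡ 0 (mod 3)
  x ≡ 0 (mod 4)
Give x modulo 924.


Product of moduli M = 7 · 11 · 3 · 4 = 924.
Merge one congruence at a time:
  Start: x ≡ 2 (mod 7).
  Combine with x ≡ 9 (mod 11); new modulus lcm = 77.
    Write x = 2 + 7·t and substitute into x ≡ 9 (mod 11): 7·t ≡ 9 − 2 = 7 (mod 11).
    The inverse of 7 mod 11 is 8 (since 7·8 = 56 = 5·11 + 1), so t ≡ 8·7 = 56 ≡ 1 (mod 11).
    Then x = 2 + 7·1 = 9, valid modulo lcm(7, 11) = 77: x ≡ 9 (mod 77).
  Combine with x ≡ 0 (mod 3); new modulus lcm = 231.
    Write x = 9 + 77·t and substitute into x ≡ 0 (mod 3): 77·t ≡ 0 − 9 = -9 (mod 3).
    Reduce coefficients mod 3: 2·t ≡ 0 (mod 3).
    The inverse of 2 mod 3 is 2 (since 2·2 = 4 = 1·3 + 1), so t ≡ 2·0 = 0 ≡ 0 (mod 3).
    Then x = 9 + 77·0 = 9, valid modulo lcm(77, 3) = 231: x ≡ 9 (mod 231).
  Combine with x ≡ 0 (mod 4); new modulus lcm = 924.
    Write x = 9 + 231·t and substitute into x ≡ 0 (mod 4): 231·t ≡ 0 − 9 = -9 (mod 4).
    Reduce coefficients mod 4: 3·t ≡ 3 (mod 4).
    The inverse of 3 mod 4 is 3 (since 3·3 = 9 = 2·4 + 1), so t ≡ 3·3 = 9 ≡ 1 (mod 4).
    Then x = 9 + 231·1 = 240, valid modulo lcm(231, 4) = 924: x ≡ 240 (mod 924).
Verify against each original: 240 mod 7 = 2, 240 mod 11 = 9, 240 mod 3 = 0, 240 mod 4 = 0.

x ≡ 240 (mod 924).


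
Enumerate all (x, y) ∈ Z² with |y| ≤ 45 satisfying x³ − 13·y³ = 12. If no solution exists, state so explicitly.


The equation is x³ - 13y³ = 12. For fixed y, x³ = 13·y³ + 12, so a solution requires the RHS to be a perfect cube.
Strategy: iterate y from -45 to 45, compute RHS = 13·y³ + 12, and check whether it is a (positive or negative) perfect cube.
Check small values of y:
  y = 0: RHS = 12 is not a perfect cube.
  y = 1: RHS = 25 is not a perfect cube.
  y = -1: RHS = -1 = (-1)³ ⇒ x = -1 works.
  y = 2: RHS = 116 is not a perfect cube.
  y = -2: RHS = -92 is not a perfect cube.
  y = 3: RHS = 363 is not a perfect cube.
  y = -3: RHS = -339 is not a perfect cube.
Continuing the search up to |y| = 45 finds no further solutions beyond those listed.
Collected solutions: (-1, -1).

Solutions (with |y| ≤ 45): (-1, -1).


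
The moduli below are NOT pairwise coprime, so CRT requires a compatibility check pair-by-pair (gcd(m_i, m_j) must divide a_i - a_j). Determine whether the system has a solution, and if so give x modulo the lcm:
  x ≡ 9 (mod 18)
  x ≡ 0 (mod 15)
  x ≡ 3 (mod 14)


Moduli 18, 15, 14 are not pairwise coprime, so CRT works modulo lcm(m_i) when all pairwise compatibility conditions hold.
Pairwise compatibility: gcd(m_i, m_j) must divide a_i - a_j for every pair.
Merge one congruence at a time:
  Start: x ≡ 9 (mod 18).
  Combine with x ≡ 0 (mod 15): gcd(18, 15) = 3; 0 - 9 = -9, which IS divisible by 3, so compatible.
    Write x = 9 + 18·t and substitute into x ≡ 0 (mod 15): 18·t ≡ 0 − 9 = -9 (mod 15).
    Divide the congruence (and modulus) by g = 3: 6·t ≡ -3 (mod 5).
    Reduce coefficients mod 5: 1·t ≡ 2 (mod 5).
    So t ≡ 2 (mod 5).
    Then x = 9 + 18·2 = 45, valid modulo lcm(18, 15) = 90: x ≡ 45 (mod 90).
  Combine with x ≡ 3 (mod 14): gcd(90, 14) = 2; 3 - 45 = -42, which IS divisible by 2, so compatible.
    Write x = 45 + 90·t and substitute into x ≡ 3 (mod 14): 90·t ≡ 3 − 45 = -42 (mod 14).
    Divide the congruence (and modulus) by g = 2: 45·t ≡ -21 (mod 7).
    Reduce coefficients mod 7: 3·t ≡ 0 (mod 7).
    The inverse of 3 mod 7 is 5 (since 3·5 = 15 = 2·7 + 1), so t ≡ 5·0 = 0 ≡ 0 (mod 7).
    Then x = 45 + 90·0 = 45, valid modulo lcm(90, 14) = 630: x ≡ 45 (mod 630).
Verify: 45 mod 18 = 9, 45 mod 15 = 0, 45 mod 14 = 3.

x ≡ 45 (mod 630).


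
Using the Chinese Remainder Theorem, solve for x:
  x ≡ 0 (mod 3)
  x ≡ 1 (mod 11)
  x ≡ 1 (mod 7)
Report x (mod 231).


Moduli 3, 11, 7 are pairwise coprime; by CRT there is a unique solution modulo M = 3 · 11 · 7 = 231.
Solve pairwise, accumulating the modulus:
  Start with x ≡ 0 (mod 3).
  Combine with x ≡ 1 (mod 11): since gcd(3, 11) = 1, we get a unique residue mod 33.
    Write x = 0 + 3·t and substitute into x ≡ 1 (mod 11): 3·t ≡ 1 − 0 = 1 (mod 11).
    The inverse of 3 mod 11 is 4 (since 3·4 = 12 = 1·11 + 1), so t ≡ 4·1 = 4 ≡ 4 (mod 11).
    Then x = 0 + 3·4 = 12, valid modulo lcm(3, 11) = 33: x ≡ 12 (mod 33).
  Combine with x ≡ 1 (mod 7): since gcd(33, 7) = 1, we get a unique residue mod 231.
    Write x = 12 + 33·t and substitute into x ≡ 1 (mod 7): 33·t ≡ 1 − 12 = -11 (mod 7).
    Reduce coefficients mod 7: 5·t ≡ 3 (mod 7).
    The inverse of 5 mod 7 is 3 (since 5·3 = 15 = 2·7 + 1), so t ≡ 3·3 = 9 ≡ 2 (mod 7).
    Then x = 12 + 33·2 = 78, valid modulo lcm(33, 7) = 231: x ≡ 78 (mod 231).
Verify: 78 mod 3 = 0 ✓, 78 mod 11 = 1 ✓, 78 mod 7 = 1 ✓.

x ≡ 78 (mod 231).


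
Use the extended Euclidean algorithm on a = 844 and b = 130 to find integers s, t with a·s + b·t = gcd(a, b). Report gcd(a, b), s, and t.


Euclidean algorithm on (844, 130) — divide until remainder is 0:
  844 = 6 · 130 + 64
  130 = 2 · 64 + 2
  64 = 32 · 2 + 0
gcd(844, 130) = 2.
Track Bezout coefficients alongside the remainders: start with r₀ = 844 = a·1 + b·0 (s = 1, t = 0) and r₁ = 130 = a·0 + b·1 (s = 0, t = 1); each new remainder r_{k+1} = r_{k-1} − q_k·r_k inherits s_{k+1} = s_{k-1} − q_k·s_k, t_{k+1} = t_{k-1} − q_k·t_k, so r_k = a·s_k + b·t_k at every step:
  q = 6: r = 64, s = 1 − 6·0 = 1, t = 0 − 6·1 = -6  (check: 844·1 + 130·(-6) = 64)
  q = 2: r = 2, s = 0 − 2·1 = -2, t = 1 − 2·(-6) = 13  (check: 844·(-2) + 130·13 = 2)
The row with r = 2 (the gcd) gives the Bezout coefficients s = -2, t = 13.
Result: 844 · (-2) + 130 · (13) = 2.

gcd(844, 130) = 2; s = -2, t = 13 (check: 844·(-2) + 130·13 = 2).


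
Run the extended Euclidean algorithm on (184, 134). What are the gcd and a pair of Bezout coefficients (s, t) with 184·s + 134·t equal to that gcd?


Euclidean algorithm on (184, 134) — divide until remainder is 0:
  184 = 1 · 134 + 50
  134 = 2 · 50 + 34
  50 = 1 · 34 + 16
  34 = 2 · 16 + 2
  16 = 8 · 2 + 0
gcd(184, 134) = 2.
Track Bezout coefficients alongside the remainders: start with r₀ = 184 = a·1 + b·0 (s = 1, t = 0) and r₁ = 134 = a·0 + b·1 (s = 0, t = 1); each new remainder r_{k+1} = r_{k-1} − q_k·r_k inherits s_{k+1} = s_{k-1} − q_k·s_k, t_{k+1} = t_{k-1} − q_k·t_k, so r_k = a·s_k + b·t_k at every step:
  q = 1: r = 50, s = 1 − 1·0 = 1, t = 0 − 1·1 = -1  (check: 184·1 + 134·(-1) = 50)
  q = 2: r = 34, s = 0 − 2·1 = -2, t = 1 − 2·(-1) = 3  (check: 184·(-2) + 134·3 = 34)
  q = 1: r = 16, s = 1 − 1·(-2) = 3, t = -1 − 1·3 = -4  (check: 184·3 + 134·(-4) = 16)
  q = 2: r = 2, s = -2 − 2·3 = -8, t = 3 − 2·(-4) = 11  (check: 184·(-8) + 134·11 = 2)
The row with r = 2 (the gcd) gives the Bezout coefficients s = -8, t = 11.
Result: 184 · (-8) + 134 · (11) = 2.

gcd(184, 134) = 2; s = -8, t = 11 (check: 184·(-8) + 134·11 = 2).


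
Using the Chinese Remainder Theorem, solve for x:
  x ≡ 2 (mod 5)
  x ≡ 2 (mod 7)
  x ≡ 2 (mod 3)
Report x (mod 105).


Moduli 5, 7, 3 are pairwise coprime; by CRT there is a unique solution modulo M = 5 · 7 · 3 = 105.
Solve pairwise, accumulating the modulus:
  Start with x ≡ 2 (mod 5).
  Combine with x ≡ 2 (mod 7): since gcd(5, 7) = 1, we get a unique residue mod 35.
    Write x = 2 + 5·t and substitute into x ≡ 2 (mod 7): 5·t ≡ 2 − 2 = 0 (mod 7).
    The inverse of 5 mod 7 is 3 (since 5·3 = 15 = 2·7 + 1), so t ≡ 3·0 = 0 ≡ 0 (mod 7).
    Then x = 2 + 5·0 = 2, valid modulo lcm(5, 7) = 35: x ≡ 2 (mod 35).
  Combine with x ≡ 2 (mod 3): since gcd(35, 3) = 1, we get a unique residue mod 105.
    Write x = 2 + 35·t and substitute into x ≡ 2 (mod 3): 35·t ≡ 2 − 2 = 0 (mod 3).
    Reduce coefficients mod 3: 2·t ≡ 0 (mod 3).
    The inverse of 2 mod 3 is 2 (since 2·2 = 4 = 1·3 + 1), so t ≡ 2·0 = 0 ≡ 0 (mod 3).
    Then x = 2 + 35·0 = 2, valid modulo lcm(35, 3) = 105: x ≡ 2 (mod 105).
Verify: 2 mod 5 = 2 ✓, 2 mod 7 = 2 ✓, 2 mod 3 = 2 ✓.

x ≡ 2 (mod 105).


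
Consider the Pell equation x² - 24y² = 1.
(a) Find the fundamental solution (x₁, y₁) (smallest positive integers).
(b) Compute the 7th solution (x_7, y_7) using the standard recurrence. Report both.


Step 1: Find the fundamental solution (x₁, y₁) of x² - 24y² = 1.
  Expand √24 as a continued fraction. a₀ = ⌊√24⌋ = 4; iterate m_{k+1} = d_k·a_k − m_k, d_{k+1} = (24 − m_{k+1}²)/d_k, a_{k+1} = ⌊(a₀ + m_{k+1})/d_{k+1}⌋ (starting m₀ = 0, d₀ = 1), with convergents p_k = a_k·p_{k-1} + p_{k-2}, q_k = a_k·q_{k-1} + q_{k-2} (p₋₁ = 1, q₋₁ = 0):
  k = 0: a₀ = 4; p₀/q₀ = 4/1; p₀² − 24·q₀² = 16 − 24 = -8.
  k = 1: m = 4, d = 8, a = ⌊(4 + 4)/8⌋ = 1; p/q = (1·4 + 1)/(1·1 + 0) = 5/1; p² − 24·q² = 25 − 24 = 1.
  The first convergent with p² − 24·q² = 1 gives the fundamental solution (x₁, y₁) = (5, 1).
Step 2: Apply the recurrence (x_{n+1}, y_{n+1}) = (x₁x_n + 24y₁y_n, x₁y_n + y₁x_n) repeatedly.
  From (x_1, y_1) = (5, 1): x_2 = 5·5 + 24·1·1 = 49; y_2 = 5·1 + 1·5 = 10.
  From (x_2, y_2) = (49, 10): x_3 = 5·49 + 24·1·10 = 485; y_3 = 5·10 + 1·49 = 99.
  From (x_3, y_3) = (485, 99): x_4 = 5·485 + 24·1·99 = 4801; y_4 = 5·99 + 1·485 = 980.
  From (x_4, y_4) = (4801, 980): x_5 = 5·4801 + 24·1·980 = 47525; y_5 = 5·980 + 1·4801 = 9701.
  From (x_5, y_5) = (47525, 9701): x_6 = 5·47525 + 24·1·9701 = 470449; y_6 = 5·9701 + 1·47525 = 96030.
  From (x_6, y_6) = (470449, 96030): x_7 = 5·470449 + 24·1·96030 = 4656965; y_7 = 5·96030 + 1·470449 = 950599.
Step 3: Verify x_7² - 24·y_7² = 21687323011225 - 21687323011224 = 1 (should be 1). ✓

(x_1, y_1) = (5, 1); (x_7, y_7) = (4656965, 950599).


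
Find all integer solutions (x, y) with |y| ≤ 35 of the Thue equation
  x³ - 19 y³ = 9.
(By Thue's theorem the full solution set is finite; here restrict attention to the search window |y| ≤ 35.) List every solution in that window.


The equation is x³ - 19y³ = 9. For fixed y, x³ = 19·y³ + 9, so a solution requires the RHS to be a perfect cube.
Strategy: iterate y from -35 to 35, compute RHS = 19·y³ + 9, and check whether it is a (positive or negative) perfect cube.
Check small values of y:
  y = 0: RHS = 9 is not a perfect cube.
  y = 1: RHS = 28 is not a perfect cube.
  y = -1: RHS = -10 is not a perfect cube.
  y = 2: RHS = 161 is not a perfect cube.
  y = -2: RHS = -143 is not a perfect cube.
  y = 3: RHS = 522 is not a perfect cube.
  y = -3: RHS = -504 is not a perfect cube.
Continuing the search up to |y| = 35 finds no solutions either.
No (x, y) in the scanned range satisfies the equation.

No integer solutions with |y| ≤ 35.


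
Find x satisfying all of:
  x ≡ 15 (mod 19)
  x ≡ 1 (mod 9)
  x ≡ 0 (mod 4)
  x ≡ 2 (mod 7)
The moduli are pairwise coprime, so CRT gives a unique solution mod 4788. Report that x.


Product of moduli M = 19 · 9 · 4 · 7 = 4788.
Merge one congruence at a time:
  Start: x ≡ 15 (mod 19).
  Combine with x ≡ 1 (mod 9); new modulus lcm = 171.
    Write x = 15 + 19·t and substitute into x ≡ 1 (mod 9): 19·t ≡ 1 − 15 = -14 (mod 9).
    Reduce coefficients mod 9: 1·t ≡ 4 (mod 9).
    So t ≡ 4 (mod 9).
    Then x = 15 + 19·4 = 91, valid modulo lcm(19, 9) = 171: x ≡ 91 (mod 171).
  Combine with x ≡ 0 (mod 4); new modulus lcm = 684.
    Write x = 91 + 171·t and substitute into x ≡ 0 (mod 4): 171·t ≡ 0 − 91 = -91 (mod 4).
    Reduce coefficients mod 4: 3·t ≡ 1 (mod 4).
    The inverse of 3 mod 4 is 3 (since 3·3 = 9 = 2·4 + 1), so t ≡ 3·1 = 3 ≡ 3 (mod 4).
    Then x = 91 + 171·3 = 604, valid modulo lcm(171, 4) = 684: x ≡ 604 (mod 684).
  Combine with x ≡ 2 (mod 7); new modulus lcm = 4788.
    Write x = 604 + 684·t and substitute into x ≡ 2 (mod 7): 684·t ≡ 2 − 604 = -602 (mod 7).
    Reduce coefficients mod 7: 5·t ≡ 0 (mod 7).
    The inverse of 5 mod 7 is 3 (since 5·3 = 15 = 2·7 + 1), so t ≡ 3·0 = 0 ≡ 0 (mod 7).
    Then x = 604 + 684·0 = 604, valid modulo lcm(684, 7) = 4788: x ≡ 604 (mod 4788).
Verify against each original: 604 mod 19 = 15, 604 mod 9 = 1, 604 mod 4 = 0, 604 mod 7 = 2.

x ≡ 604 (mod 4788).


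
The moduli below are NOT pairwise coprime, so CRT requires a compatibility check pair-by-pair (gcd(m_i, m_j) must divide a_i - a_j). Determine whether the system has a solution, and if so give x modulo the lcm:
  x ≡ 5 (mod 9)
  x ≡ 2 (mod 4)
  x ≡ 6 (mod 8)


Moduli 9, 4, 8 are not pairwise coprime, so CRT works modulo lcm(m_i) when all pairwise compatibility conditions hold.
Pairwise compatibility: gcd(m_i, m_j) must divide a_i - a_j for every pair.
Merge one congruence at a time:
  Start: x ≡ 5 (mod 9).
  Combine with x ≡ 2 (mod 4): gcd(9, 4) = 1; 2 - 5 = -3, which IS divisible by 1, so compatible.
    Write x = 5 + 9·t and substitute into x ≡ 2 (mod 4): 9·t ≡ 2 − 5 = -3 (mod 4).
    Reduce coefficients mod 4: 1·t ≡ 1 (mod 4).
    So t ≡ 1 (mod 4).
    Then x = 5 + 9·1 = 14, valid modulo lcm(9, 4) = 36: x ≡ 14 (mod 36).
  Combine with x ≡ 6 (mod 8): gcd(36, 8) = 4; 6 - 14 = -8, which IS divisible by 4, so compatible.
    Write x = 14 + 36·t and substitute into x ≡ 6 (mod 8): 36·t ≡ 6 − 14 = -8 (mod 8).
    Divide the congruence (and modulus) by g = 4: 9·t ≡ -2 (mod 2).
    Reduce coefficients mod 2: 1·t ≡ 0 (mod 2).
    So t ≡ 0 (mod 2).
    Then x = 14 + 36·0 = 14, valid modulo lcm(36, 8) = 72: x ≡ 14 (mod 72).
Verify: 14 mod 9 = 5, 14 mod 4 = 2, 14 mod 8 = 6.

x ≡ 14 (mod 72).


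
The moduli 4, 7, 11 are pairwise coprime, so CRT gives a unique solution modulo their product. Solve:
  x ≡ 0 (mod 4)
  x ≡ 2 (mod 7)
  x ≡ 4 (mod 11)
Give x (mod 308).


Moduli 4, 7, 11 are pairwise coprime; by CRT there is a unique solution modulo M = 4 · 7 · 11 = 308.
Solve pairwise, accumulating the modulus:
  Start with x ≡ 0 (mod 4).
  Combine with x ≡ 2 (mod 7): since gcd(4, 7) = 1, we get a unique residue mod 28.
    Write x = 0 + 4·t and substitute into x ≡ 2 (mod 7): 4·t ≡ 2 − 0 = 2 (mod 7).
    The inverse of 4 mod 7 is 2 (since 4·2 = 8 = 1·7 + 1), so t ≡ 2·2 = 4 ≡ 4 (mod 7).
    Then x = 0 + 4·4 = 16, valid modulo lcm(4, 7) = 28: x ≡ 16 (mod 28).
  Combine with x ≡ 4 (mod 11): since gcd(28, 11) = 1, we get a unique residue mod 308.
    Write x = 16 + 28·t and substitute into x ≡ 4 (mod 11): 28·t ≡ 4 − 16 = -12 (mod 11).
    Reduce coefficients mod 11: 6·t ≡ 10 (mod 11).
    The inverse of 6 mod 11 is 2 (since 6·2 = 12 = 1·11 + 1), so t ≡ 2·10 = 20 ≡ 9 (mod 11).
    Then x = 16 + 28·9 = 268, valid modulo lcm(28, 11) = 308: x ≡ 268 (mod 308).
Verify: 268 mod 4 = 0 ✓, 268 mod 7 = 2 ✓, 268 mod 11 = 4 ✓.

x ≡ 268 (mod 308).


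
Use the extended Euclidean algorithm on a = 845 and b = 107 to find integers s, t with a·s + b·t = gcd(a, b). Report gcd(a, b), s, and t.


Euclidean algorithm on (845, 107) — divide until remainder is 0:
  845 = 7 · 107 + 96
  107 = 1 · 96 + 11
  96 = 8 · 11 + 8
  11 = 1 · 8 + 3
  8 = 2 · 3 + 2
  3 = 1 · 2 + 1
  2 = 2 · 1 + 0
gcd(845, 107) = 1.
Track Bezout coefficients alongside the remainders: start with r₀ = 845 = a·1 + b·0 (s = 1, t = 0) and r₁ = 107 = a·0 + b·1 (s = 0, t = 1); each new remainder r_{k+1} = r_{k-1} − q_k·r_k inherits s_{k+1} = s_{k-1} − q_k·s_k, t_{k+1} = t_{k-1} − q_k·t_k, so r_k = a·s_k + b·t_k at every step:
  q = 7: r = 96, s = 1 − 7·0 = 1, t = 0 − 7·1 = -7  (check: 845·1 + 107·(-7) = 96)
  q = 1: r = 11, s = 0 − 1·1 = -1, t = 1 − 1·(-7) = 8  (check: 845·(-1) + 107·8 = 11)
  q = 8: r = 8, s = 1 − 8·(-1) = 9, t = -7 − 8·8 = -71  (check: 845·9 + 107·(-71) = 8)
  q = 1: r = 3, s = -1 − 1·9 = -10, t = 8 − 1·(-71) = 79  (check: 845·(-10) + 107·79 = 3)
  q = 2: r = 2, s = 9 − 2·(-10) = 29, t = -71 − 2·79 = -229  (check: 845·29 + 107·(-229) = 2)
  q = 1: r = 1, s = -10 − 1·29 = -39, t = 79 − 1·(-229) = 308  (check: 845·(-39) + 107·308 = 1)
The row with r = 1 (the gcd) gives the Bezout coefficients s = -39, t = 308.
Result: 845 · (-39) + 107 · (308) = 1.

gcd(845, 107) = 1; s = -39, t = 308 (check: 845·(-39) + 107·308 = 1).


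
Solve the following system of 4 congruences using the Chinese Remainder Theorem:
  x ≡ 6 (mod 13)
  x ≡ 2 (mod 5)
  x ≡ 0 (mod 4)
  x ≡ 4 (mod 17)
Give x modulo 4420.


Product of moduli M = 13 · 5 · 4 · 17 = 4420.
Merge one congruence at a time:
  Start: x ≡ 6 (mod 13).
  Combine with x ≡ 2 (mod 5); new modulus lcm = 65.
    Write x = 6 + 13·t and substitute into x ≡ 2 (mod 5): 13·t ≡ 2 − 6 = -4 (mod 5).
    Reduce coefficients mod 5: 3·t ≡ 1 (mod 5).
    The inverse of 3 mod 5 is 2 (since 3·2 = 6 = 1·5 + 1), so t ≡ 2·1 = 2 ≡ 2 (mod 5).
    Then x = 6 + 13·2 = 32, valid modulo lcm(13, 5) = 65: x ≡ 32 (mod 65).
  Combine with x ≡ 0 (mod 4); new modulus lcm = 260.
    Write x = 32 + 65·t and substitute into x ≡ 0 (mod 4): 65·t ≡ 0 − 32 = -32 (mod 4).
    Reduce coefficients mod 4: 1·t ≡ 0 (mod 4).
    So t ≡ 0 (mod 4).
    Then x = 32 + 65·0 = 32, valid modulo lcm(65, 4) = 260: x ≡ 32 (mod 260).
  Combine with x ≡ 4 (mod 17); new modulus lcm = 4420.
    Write x = 32 + 260·t and substitute into x ≡ 4 (mod 17): 260·t ≡ 4 − 32 = -28 (mod 17).
    Reduce coefficients mod 17: 5·t ≡ 6 (mod 17).
    The inverse of 5 mod 17 is 7 (since 5·7 = 35 = 2·17 + 1), so t ≡ 7·6 = 42 ≡ 8 (mod 17).
    Then x = 32 + 260·8 = 2112, valid modulo lcm(260, 17) = 4420: x ≡ 2112 (mod 4420).
Verify against each original: 2112 mod 13 = 6, 2112 mod 5 = 2, 2112 mod 4 = 0, 2112 mod 17 = 4.

x ≡ 2112 (mod 4420).
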